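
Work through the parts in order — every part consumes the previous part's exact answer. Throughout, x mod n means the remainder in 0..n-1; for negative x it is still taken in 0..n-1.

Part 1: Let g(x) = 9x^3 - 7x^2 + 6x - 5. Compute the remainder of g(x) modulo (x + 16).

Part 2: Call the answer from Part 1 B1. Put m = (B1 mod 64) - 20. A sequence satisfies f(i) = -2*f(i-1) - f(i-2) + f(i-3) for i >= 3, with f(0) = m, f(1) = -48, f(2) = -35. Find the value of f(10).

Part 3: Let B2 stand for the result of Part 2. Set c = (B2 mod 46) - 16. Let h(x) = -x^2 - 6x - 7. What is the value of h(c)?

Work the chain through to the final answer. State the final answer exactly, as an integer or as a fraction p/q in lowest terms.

Part 1: remainder = value at the root: 9*(-16)^3 - 7*(-16)^2 + 6*(-16)^1 - 5 = (-36864) + (-1792) + (-96) + (-5) = -38757; answer -38757
Part 2: B1 = -38757; m = 7; f(3) = -2*(-35) - 1*(-48) + 1*(7) = 125; iterating: f(3)=125, f(4)=-263, f(5)=366, f(6)=-344, f(7)=59, f(8)=592, f(9)=-1587, f(10)=2641; answer 2641
Part 3: B2 = 2641; c = 3; -1*(3)^2 - 6*(3)^1 - 7 = (-9) + (-18) + (-7) = -34; answer -34

-34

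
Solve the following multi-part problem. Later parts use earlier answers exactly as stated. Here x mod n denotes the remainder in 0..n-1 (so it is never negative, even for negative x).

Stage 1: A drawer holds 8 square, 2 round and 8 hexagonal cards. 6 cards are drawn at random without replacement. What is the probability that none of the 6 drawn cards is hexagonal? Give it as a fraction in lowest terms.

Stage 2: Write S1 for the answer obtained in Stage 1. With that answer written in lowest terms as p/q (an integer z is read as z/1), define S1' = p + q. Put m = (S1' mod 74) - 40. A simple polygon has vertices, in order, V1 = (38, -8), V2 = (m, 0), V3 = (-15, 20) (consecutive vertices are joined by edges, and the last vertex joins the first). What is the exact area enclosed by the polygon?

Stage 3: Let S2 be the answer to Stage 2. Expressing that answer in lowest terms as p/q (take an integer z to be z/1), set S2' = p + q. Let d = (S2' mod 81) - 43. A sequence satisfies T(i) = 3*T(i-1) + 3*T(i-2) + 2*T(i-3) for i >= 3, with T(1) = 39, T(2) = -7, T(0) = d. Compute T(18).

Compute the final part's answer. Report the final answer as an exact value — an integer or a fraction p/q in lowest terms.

Stage 1: total draws C(18,6) = 18564; favorable C(10,6) = 210; P = 5/442; answer 5/442
Stage 2: S1 = 5/442; threaded value p + q = 447; m = -37; cross terms: (38*0 - -37*-8)=-296, (-37*20 - -15*0)=-740, (-15*-8 - 38*20)=-640; twice the area = |-1676| = 1676; area = 838; answer 838
Stage 3: S2 = 838; threaded value p + q = 839; d = -14; T(3) = 3*(-7) + 3*(39) + 2*(-14) = 68; iterating: T(3)=68, T(4)=261, T(5)=973, T(6)=3838, T(7)=14955, T(8)=58325, T(9)=227516, T(10)=887433, T(11)=3461497, T(12)=13501822, T(13)=52664823, T(14)=205422929, T(15)=801266900, T(16)=3125399133, T(17)=12190843957, T(18)=47551263070; answer 47551263070

47551263070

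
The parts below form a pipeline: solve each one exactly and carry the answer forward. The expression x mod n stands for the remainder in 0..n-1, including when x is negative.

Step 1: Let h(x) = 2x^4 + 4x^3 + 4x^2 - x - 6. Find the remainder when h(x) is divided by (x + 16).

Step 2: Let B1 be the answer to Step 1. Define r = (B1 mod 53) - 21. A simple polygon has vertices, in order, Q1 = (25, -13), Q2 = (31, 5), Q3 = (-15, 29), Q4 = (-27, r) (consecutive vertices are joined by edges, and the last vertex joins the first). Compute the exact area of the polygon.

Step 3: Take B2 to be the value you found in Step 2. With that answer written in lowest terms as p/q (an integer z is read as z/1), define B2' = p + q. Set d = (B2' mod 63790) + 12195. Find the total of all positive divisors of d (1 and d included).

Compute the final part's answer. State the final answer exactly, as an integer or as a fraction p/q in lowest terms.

Step 1: remainder = value at the root: 2*(-16)^4 + 4*(-16)^3 + 4*(-16)^2 - 1*(-16)^1 - 6 = (131072) + (-16384) + (1024) + (16) + (-6) = 115722; answer 115722
Step 2: B1 = 115722; r = 2; cross terms: (25*5 - 31*-13)=528, (31*29 - -15*5)=974, (-15*2 - -27*29)=753, (-27*-13 - 25*2)=301; twice the area = |2556| = 2556; area = 1278; answer 1278
Step 3: B2 = 1278; threaded value p + q = 1279; d = 13474; 13474 = 2 * 6737; sigma = (1 + 2) * (1 + 6737) = 3 * 6738 = 20214; answer 20214

20214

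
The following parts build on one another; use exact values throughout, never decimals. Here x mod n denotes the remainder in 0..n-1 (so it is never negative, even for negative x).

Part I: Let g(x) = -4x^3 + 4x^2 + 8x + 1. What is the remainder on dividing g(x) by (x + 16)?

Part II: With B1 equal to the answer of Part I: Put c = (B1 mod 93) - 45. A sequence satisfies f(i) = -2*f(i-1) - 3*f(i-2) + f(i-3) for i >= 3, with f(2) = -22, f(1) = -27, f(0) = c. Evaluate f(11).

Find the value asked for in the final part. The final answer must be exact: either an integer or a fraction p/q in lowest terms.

20703

Part I: remainder = value at the root: -4*(-16)^3 + 4*(-16)^2 + 8*(-16)^1 + 1 = (16384) + (1024) + (-128) + (1) = 17281; answer 17281
Part II: B1 = 17281; c = 31; f(3) = -2*(-22) - 3*(-27) + 1*(31) = 156; iterating: f(3)=156, f(4)=-273, f(5)=56, f(6)=863, f(7)=-2167, f(8)=1801, f(9)=3762, f(10)=-15094, f(11)=20703; answer 20703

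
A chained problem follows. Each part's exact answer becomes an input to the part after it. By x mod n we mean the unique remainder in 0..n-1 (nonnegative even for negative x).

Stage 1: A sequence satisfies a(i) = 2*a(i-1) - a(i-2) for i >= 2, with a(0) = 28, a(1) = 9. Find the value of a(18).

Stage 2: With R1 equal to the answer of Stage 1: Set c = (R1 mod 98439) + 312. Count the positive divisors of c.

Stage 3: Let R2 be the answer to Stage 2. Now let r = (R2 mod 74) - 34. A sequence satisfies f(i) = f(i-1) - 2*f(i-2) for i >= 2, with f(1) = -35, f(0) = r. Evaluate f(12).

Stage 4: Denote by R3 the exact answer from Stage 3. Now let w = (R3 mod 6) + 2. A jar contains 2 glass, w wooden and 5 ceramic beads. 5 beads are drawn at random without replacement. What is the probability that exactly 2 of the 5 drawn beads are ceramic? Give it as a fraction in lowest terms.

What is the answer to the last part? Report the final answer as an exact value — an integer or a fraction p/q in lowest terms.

175/396

Stage 1: a(2) = 2*(9) - 1*(28) = -10; iterating: a(2)=-10, a(3)=-29, a(4)=-48, a(5)=-67, a(6)=-86, a(7)=-105, a(8)=-124, a(9)=-143, a(10)=-162, a(11)=-181, a(12)=-200, a(13)=-219, a(14)=-238, a(15)=-257, a(16)=-276, a(17)=-295, a(18)=-314; answer -314
Stage 2: R1 = -314; c = 98437; 98437 = 173 * 569; number of divisors = (1+1) * (1+1) = 4; answer 4
Stage 3: R2 = 4; r = -30; f(2) = 1*(-35) - 2*(-30) = 25; iterating: f(2)=25, f(3)=95, f(4)=45, f(5)=-145, f(6)=-235, f(7)=55, f(8)=525, f(9)=415, f(10)=-635, f(11)=-1465, f(12)=-195; answer -195
Stage 4: R3 = -195; w = 5; total draws C(12,5) = 792; favorable C(5,2)*C(7,3) = 350; P = 175/396; answer 175/396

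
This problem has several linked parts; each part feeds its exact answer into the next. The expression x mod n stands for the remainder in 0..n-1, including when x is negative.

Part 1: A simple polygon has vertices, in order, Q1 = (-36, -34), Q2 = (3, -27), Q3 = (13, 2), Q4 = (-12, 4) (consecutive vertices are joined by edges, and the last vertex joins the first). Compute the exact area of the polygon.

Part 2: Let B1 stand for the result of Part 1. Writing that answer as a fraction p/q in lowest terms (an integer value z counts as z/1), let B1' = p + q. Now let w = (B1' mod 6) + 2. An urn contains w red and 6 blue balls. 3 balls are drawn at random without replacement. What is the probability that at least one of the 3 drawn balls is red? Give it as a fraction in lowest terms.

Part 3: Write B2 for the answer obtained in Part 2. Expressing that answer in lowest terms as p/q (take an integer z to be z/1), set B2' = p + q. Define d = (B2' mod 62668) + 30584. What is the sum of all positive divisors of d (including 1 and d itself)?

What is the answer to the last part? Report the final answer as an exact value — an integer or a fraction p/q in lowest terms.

57600

Part 1: cross terms: (-36*-27 - 3*-34)=1074, (3*2 - 13*-27)=357, (13*4 - -12*2)=76, (-12*-34 - -36*4)=552; twice the area = |2059| = 2059; area = 2059/2; answer 2059/2
Part 2: B1 = 2059/2; threaded value p + q = 2061; w = 5; total draws C(11,3) = 165; complement C(6,3) = 20; favorable 165 - 20 = 145; P = 29/33; answer 29/33
Part 3: B2 = 29/33; threaded value p + q = 62; d = 30646; 30646 = 2 * 7 * 11 * 199; sigma = (1 + 2) * (1 + 7) * (1 + 11) * (1 + 199) = 3 * 8 * 12 * 200 = 57600; answer 57600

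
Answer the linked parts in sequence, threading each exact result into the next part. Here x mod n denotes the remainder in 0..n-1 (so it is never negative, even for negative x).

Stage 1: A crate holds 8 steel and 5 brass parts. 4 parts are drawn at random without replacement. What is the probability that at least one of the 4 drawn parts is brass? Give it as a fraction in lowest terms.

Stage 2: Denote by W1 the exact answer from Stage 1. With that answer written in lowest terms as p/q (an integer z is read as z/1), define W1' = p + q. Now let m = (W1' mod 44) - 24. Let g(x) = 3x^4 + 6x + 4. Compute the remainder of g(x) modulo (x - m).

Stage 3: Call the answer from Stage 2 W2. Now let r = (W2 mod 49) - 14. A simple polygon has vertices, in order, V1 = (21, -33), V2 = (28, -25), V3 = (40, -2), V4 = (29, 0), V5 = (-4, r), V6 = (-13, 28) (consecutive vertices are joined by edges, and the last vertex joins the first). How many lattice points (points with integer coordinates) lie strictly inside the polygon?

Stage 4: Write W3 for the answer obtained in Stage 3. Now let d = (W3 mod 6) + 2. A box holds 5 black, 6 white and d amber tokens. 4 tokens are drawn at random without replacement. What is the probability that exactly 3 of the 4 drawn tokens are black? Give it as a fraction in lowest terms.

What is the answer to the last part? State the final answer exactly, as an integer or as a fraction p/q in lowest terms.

Stage 1: total draws C(13,4) = 715; complement C(8,4) = 70; favorable 715 - 70 = 645; P = 129/143; answer 129/143
Stage 2: W1 = 129/143; threaded value p + q = 272; m = -16; remainder = value at the root: 3*(-16)^4 + 6*(-16)^1 + 4 = (196608) + (-96) + (4) = 196516; answer 196516
Stage 3: W2 = 196516; r = 12; cross terms: (21*-25 - 28*-33)=399, (28*-2 - 40*-25)=944, (40*0 - 29*-2)=58, (29*12 - -4*0)=348, (-4*28 - -13*12)=44, (-13*-33 - 21*28)=-159; twice the area = |1634| = 1634; area = 817; boundary points = 1 + 1 + 1 + 3 + 1 + 1 = 8; strictly interior points = area - boundary/2 + 1 = 814; answer 814
Stage 4: W3 = 814; d = 6; total draws C(17,4) = 2380; favorable C(5,3)*C(12,1) = 120; P = 6/119; answer 6/119

6/119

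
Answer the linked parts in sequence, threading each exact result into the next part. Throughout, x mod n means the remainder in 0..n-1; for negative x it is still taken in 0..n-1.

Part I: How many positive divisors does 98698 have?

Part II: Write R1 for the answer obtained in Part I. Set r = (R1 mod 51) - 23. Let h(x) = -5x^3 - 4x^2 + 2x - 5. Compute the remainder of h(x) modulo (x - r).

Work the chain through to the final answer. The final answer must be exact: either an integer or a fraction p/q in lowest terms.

15940

Part I: 98698 = 2 * 61 * 809; number of divisors = (1+1) * (1+1) * (1+1) = 8; answer 8
Part II: R1 = 8; r = -15; remainder = value at the root: -5*(-15)^3 - 4*(-15)^2 + 2*(-15)^1 - 5 = (16875) + (-900) + (-30) + (-5) = 15940; answer 15940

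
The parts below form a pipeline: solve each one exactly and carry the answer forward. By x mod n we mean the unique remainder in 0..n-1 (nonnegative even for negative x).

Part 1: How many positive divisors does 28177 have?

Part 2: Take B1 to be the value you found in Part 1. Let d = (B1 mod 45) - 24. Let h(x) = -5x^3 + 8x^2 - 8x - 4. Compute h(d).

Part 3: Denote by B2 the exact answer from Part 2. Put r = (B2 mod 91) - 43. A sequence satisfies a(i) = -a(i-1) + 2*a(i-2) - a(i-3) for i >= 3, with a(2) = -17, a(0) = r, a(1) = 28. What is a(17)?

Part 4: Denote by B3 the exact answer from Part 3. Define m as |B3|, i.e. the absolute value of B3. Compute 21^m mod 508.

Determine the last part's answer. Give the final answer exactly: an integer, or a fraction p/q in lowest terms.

Part 1: 28177 = 19 * 1483; number of divisors = (1+1) * (1+1) = 4; answer 4
Part 2: B1 = 4; d = -20; -5*(-20)^3 + 8*(-20)^2 - 8*(-20)^1 - 4 = (40000) + (3200) + (160) + (-4) = 43356; answer 43356
Part 3: B2 = 43356; r = -3; a(3) = -1*(-17) + 2*(28) - 1*(-3) = 76; iterating: a(3)=76, a(4)=-138, a(5)=307, a(6)=-659, a(7)=1411, a(8)=-3036, a(9)=6517, a(10)=-14000, a(11)=30070, a(12)=-64587, a(13)=138727, a(14)=-297971, a(15)=640012, a(16)=-1374681, a(17)=2952676; answer 2952676
Part 4: B3 = 2952676; m = 2952676; squarings mod 508: 21^1=21, 21^2=441, 21^4=425, 21^8=285, 21^16=453, 21^32=485, 21^64=21, 21^128=441, 21^256=425, 21^512=285, 21^1024=453, 21^2048=485, 21^4096=21, 21^8192=441, 21^16384=425, 21^32768=285, 21^65536=453, 21^131072=485, 21^262144=21, 21^524288=441, 21^1048576=425, 21^2097152=285; 21^2952676 = 21^4 * 21^32 * 21^64 * 21^128 * 21^256 * 21^1024 * 21^2048 * 21^65536 * 21^262144 * 21^524288 * 21^2097152 = 41 (mod 508); answer 41

41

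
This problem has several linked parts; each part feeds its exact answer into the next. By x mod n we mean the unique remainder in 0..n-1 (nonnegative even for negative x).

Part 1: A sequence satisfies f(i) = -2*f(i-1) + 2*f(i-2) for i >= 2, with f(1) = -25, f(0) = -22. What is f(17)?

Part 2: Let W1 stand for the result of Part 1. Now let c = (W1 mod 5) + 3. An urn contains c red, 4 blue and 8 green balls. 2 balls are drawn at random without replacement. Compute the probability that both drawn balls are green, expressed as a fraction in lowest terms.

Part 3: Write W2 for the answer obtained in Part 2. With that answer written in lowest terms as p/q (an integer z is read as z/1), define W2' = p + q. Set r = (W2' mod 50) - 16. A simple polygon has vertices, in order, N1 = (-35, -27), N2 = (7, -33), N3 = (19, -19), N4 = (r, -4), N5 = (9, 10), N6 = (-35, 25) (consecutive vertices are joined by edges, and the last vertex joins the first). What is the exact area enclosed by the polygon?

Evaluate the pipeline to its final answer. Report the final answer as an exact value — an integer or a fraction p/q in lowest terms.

Part 1: f(2) = -2*(-25) + 2*(-22) = 6; iterating: f(2)=6, f(3)=-62, f(4)=136, f(5)=-396, f(6)=1064, f(7)=-2920, f(8)=7968, f(9)=-21776, f(10)=59488, f(11)=-162528, f(12)=444032, f(13)=-1213120, f(14)=3314304, f(15)=-9054848, f(16)=24738304, f(17)=-67586304; answer -67586304
Part 2: W1 = -67586304; c = 4; total draws C(16,2) = 120; favorable C(8,2) = 28; P = 7/30; answer 7/30
Part 3: W2 = 7/30; threaded value p + q = 37; r = 21; cross terms: (-35*-33 - 7*-27)=1344, (7*-19 - 19*-33)=494, (19*-4 - 21*-19)=323, (21*10 - 9*-4)=246, (9*25 - -35*10)=575, (-35*-27 - -35*25)=1820; twice the area = |4802| = 4802; area = 2401; answer 2401

2401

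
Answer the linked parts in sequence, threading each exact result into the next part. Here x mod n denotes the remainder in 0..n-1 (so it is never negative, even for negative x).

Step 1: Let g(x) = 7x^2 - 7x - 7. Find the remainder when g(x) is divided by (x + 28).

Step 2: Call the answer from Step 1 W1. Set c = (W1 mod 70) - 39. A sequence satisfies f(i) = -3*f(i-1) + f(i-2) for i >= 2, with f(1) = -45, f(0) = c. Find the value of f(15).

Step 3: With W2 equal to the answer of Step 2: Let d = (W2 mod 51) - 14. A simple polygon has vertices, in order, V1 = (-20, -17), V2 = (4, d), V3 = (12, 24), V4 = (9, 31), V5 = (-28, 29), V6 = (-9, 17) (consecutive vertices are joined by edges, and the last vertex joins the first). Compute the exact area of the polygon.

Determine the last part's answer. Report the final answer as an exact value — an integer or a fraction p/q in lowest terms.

1791/2

Step 1: remainder = value at the root: 7*(-28)^2 - 7*(-28)^1 - 7 = (5488) + (196) + (-7) = 5677; answer 5677
Step 2: W1 = 5677; c = -32; f(2) = -3*(-45) + 1*(-32) = 103; iterating: f(2)=103, f(3)=-354, f(4)=1165, f(5)=-3849, f(6)=12712, f(7)=-41985, f(8)=138667, f(9)=-457986, f(10)=1512625, f(11)=-4995861, f(12)=16500208, f(13)=-54496485, f(14)=179989663, f(15)=-594465474; answer -594465474
Step 3: W2 = -594465474; d = -2; cross terms: (-20*-2 - 4*-17)=108, (4*24 - 12*-2)=120, (12*31 - 9*24)=156, (9*29 - -28*31)=1129, (-28*17 - -9*29)=-215, (-9*-17 - -20*17)=493; twice the area = |1791| = 1791; area = 1791/2; answer 1791/2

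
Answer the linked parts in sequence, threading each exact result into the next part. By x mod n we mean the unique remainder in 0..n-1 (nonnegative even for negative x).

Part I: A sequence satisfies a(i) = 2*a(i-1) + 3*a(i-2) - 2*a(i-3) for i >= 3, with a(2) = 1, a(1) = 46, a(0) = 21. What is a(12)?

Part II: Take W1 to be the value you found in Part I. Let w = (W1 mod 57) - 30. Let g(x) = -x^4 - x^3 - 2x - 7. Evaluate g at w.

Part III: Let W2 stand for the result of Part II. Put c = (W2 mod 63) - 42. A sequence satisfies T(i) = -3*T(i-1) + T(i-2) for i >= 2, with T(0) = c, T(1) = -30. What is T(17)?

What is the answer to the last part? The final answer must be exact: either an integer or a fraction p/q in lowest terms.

Part I: a(3) = 2*(1) + 3*(46) - 2*(21) = 98; iterating: a(3)=98, a(4)=107, a(5)=506, a(6)=1137, a(7)=3578, a(8)=9555, a(9)=27570, a(10)=76649, a(11)=216898, a(12)=608603; answer 608603
Part II: W1 = 608603; w = -16; -1*(-16)^4 - 1*(-16)^3 - 2*(-16)^1 - 7 = (-65536) + (4096) + (32) + (-7) = -61415; answer -61415
Part III: W2 = -61415; c = -32; T(2) = -3*(-30) + 1*(-32) = 58; iterating: T(2)=58, T(3)=-204, T(4)=670, T(5)=-2214, T(6)=7312, T(7)=-24150, T(8)=79762, T(9)=-263436, T(10)=870070, T(11)=-2873646, T(12)=9491008, T(13)=-31346670, T(14)=103531018, T(15)=-341939724, T(16)=1129350190, T(17)=-3729990294; answer -3729990294

-3729990294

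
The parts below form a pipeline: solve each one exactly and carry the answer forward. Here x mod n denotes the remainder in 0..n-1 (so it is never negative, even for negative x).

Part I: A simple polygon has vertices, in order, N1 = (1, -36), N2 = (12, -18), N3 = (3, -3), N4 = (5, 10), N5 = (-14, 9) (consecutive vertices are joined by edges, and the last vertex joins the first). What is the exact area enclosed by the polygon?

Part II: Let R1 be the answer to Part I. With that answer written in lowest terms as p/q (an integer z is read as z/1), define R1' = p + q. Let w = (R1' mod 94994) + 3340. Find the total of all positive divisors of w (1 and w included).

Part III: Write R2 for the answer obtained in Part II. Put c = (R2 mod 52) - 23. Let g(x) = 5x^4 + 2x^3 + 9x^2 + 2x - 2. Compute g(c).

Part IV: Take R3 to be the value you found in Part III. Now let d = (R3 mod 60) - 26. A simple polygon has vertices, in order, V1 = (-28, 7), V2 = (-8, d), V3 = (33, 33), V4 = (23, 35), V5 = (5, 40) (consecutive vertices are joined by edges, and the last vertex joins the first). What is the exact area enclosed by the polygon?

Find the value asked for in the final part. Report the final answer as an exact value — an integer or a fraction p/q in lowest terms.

Part I: cross terms: (1*-18 - 12*-36)=414, (12*-3 - 3*-18)=18, (3*10 - 5*-3)=45, (5*9 - -14*10)=185, (-14*-36 - 1*9)=495; twice the area = |1157| = 1157; area = 1157/2; answer 1157/2
Part II: R1 = 1157/2; threaded value p + q = 1159; w = 4499; 4499 = 11 * 409; sigma = (1 + 11) * (1 + 409) = 12 * 410 = 4920; answer 4920
Part III: R2 = 4920; c = 9; 5*(9)^4 + 2*(9)^3 + 9*(9)^2 + 2*(9)^1 - 2 = (32805) + (1458) + (729) + (18) + (-2) = 35008; answer 35008
Part IV: R3 = 35008; d = 2; cross terms: (-28*2 - -8*7)=0, (-8*33 - 33*2)=-330, (33*35 - 23*33)=396, (23*40 - 5*35)=745, (5*7 - -28*40)=1155; twice the area = |1966| = 1966; area = 983; answer 983

983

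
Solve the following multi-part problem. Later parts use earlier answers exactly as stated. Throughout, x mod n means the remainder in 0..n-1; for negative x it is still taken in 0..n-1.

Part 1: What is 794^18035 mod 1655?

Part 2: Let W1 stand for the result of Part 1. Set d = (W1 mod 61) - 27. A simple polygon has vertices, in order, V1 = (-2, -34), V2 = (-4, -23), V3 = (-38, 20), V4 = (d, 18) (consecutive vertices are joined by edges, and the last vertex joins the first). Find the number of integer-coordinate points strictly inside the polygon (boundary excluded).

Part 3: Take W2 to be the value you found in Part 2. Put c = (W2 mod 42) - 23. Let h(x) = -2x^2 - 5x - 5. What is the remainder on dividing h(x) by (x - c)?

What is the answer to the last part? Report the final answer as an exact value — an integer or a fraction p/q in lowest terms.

Part 1: squarings mod 1655: 794^1=794, 794^2=1536, 794^4=921, 794^8=881, 794^16=1621, 794^32=1156, 794^64=751, 794^128=1301, 794^256=1191, 794^512=146, 794^1024=1456, 794^2048=1536, 794^4096=921, 794^8192=881, 794^16384=1621; 794^18035 = 794^1 * 794^2 * 794^16 * 794^32 * 794^64 * 794^512 * 794^1024 * 794^16384 = 1139 (mod 1655); answer 1139
Part 2: W1 = 1139; d = 14; cross terms: (-2*-23 - -4*-34)=-90, (-4*20 - -38*-23)=-954, (-38*18 - 14*20)=-964, (14*-34 - -2*18)=-440; twice the area = |-2448| = 2448; area = 1224; boundary points = 1 + 1 + 2 + 4 = 8; strictly interior points = area - boundary/2 + 1 = 1221; answer 1221
Part 3: W2 = 1221; c = -20; remainder = value at the root: -2*(-20)^2 - 5*(-20)^1 - 5 = (-800) + (100) + (-5) = -705; answer -705

-705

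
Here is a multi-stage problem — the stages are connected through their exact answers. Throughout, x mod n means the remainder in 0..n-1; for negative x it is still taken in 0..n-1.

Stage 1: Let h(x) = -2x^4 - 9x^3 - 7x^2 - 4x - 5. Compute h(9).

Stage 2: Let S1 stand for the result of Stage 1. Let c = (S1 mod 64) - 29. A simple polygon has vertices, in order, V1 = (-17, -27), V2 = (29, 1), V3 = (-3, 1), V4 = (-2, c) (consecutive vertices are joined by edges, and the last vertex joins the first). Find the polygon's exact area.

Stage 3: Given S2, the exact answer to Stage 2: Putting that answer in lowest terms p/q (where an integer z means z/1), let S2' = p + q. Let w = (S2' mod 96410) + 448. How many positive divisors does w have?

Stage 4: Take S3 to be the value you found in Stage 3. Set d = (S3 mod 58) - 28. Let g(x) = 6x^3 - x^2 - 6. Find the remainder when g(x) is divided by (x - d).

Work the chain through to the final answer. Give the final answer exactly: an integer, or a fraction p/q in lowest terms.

-6106

Stage 1: -2*(9)^4 - 9*(9)^3 - 7*(9)^2 - 4*(9)^1 - 5 = (-13122) + (-6561) + (-567) + (-36) + (-5) = -20291; answer -20291
Stage 2: S1 = -20291; c = 32; cross terms: (-17*1 - 29*-27)=766, (29*1 - -3*1)=32, (-3*32 - -2*1)=-94, (-2*-27 - -17*32)=598; twice the area = |1302| = 1302; area = 651; answer 651
Stage 3: S2 = 651; threaded value p + q = 652; w = 1100; 1100 = 2^2 * 5^2 * 11; number of divisors = (2+1) * (2+1) * (1+1) = 18; answer 18
Stage 4: S3 = 18; d = -10; remainder = value at the root: 6*(-10)^3 - 1*(-10)^2 - 6 = (-6000) + (-100) + (-6) = -6106; answer -6106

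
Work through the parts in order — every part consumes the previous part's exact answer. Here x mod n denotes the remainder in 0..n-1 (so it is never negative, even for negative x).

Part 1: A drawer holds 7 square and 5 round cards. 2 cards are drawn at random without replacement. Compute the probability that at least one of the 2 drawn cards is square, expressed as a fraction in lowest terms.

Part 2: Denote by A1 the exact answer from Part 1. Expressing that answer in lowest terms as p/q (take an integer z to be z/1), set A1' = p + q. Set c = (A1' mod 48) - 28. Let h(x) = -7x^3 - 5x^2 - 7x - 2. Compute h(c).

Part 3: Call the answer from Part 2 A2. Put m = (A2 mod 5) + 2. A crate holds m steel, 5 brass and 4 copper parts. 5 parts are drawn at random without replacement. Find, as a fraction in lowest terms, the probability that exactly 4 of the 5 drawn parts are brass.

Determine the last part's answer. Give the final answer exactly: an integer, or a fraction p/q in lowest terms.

45/2002

Part 1: total draws C(12,2) = 66; complement C(5,2) = 10; favorable 66 - 10 = 56; P = 28/33; answer 28/33
Part 2: A1 = 28/33; threaded value p + q = 61; c = -15; -7*(-15)^3 - 5*(-15)^2 - 7*(-15)^1 - 2 = (23625) + (-1125) + (105) + (-2) = 22603; answer 22603
Part 3: A2 = 22603; m = 5; total draws C(14,5) = 2002; favorable C(5,4)*C(9,1) = 45; P = 45/2002; answer 45/2002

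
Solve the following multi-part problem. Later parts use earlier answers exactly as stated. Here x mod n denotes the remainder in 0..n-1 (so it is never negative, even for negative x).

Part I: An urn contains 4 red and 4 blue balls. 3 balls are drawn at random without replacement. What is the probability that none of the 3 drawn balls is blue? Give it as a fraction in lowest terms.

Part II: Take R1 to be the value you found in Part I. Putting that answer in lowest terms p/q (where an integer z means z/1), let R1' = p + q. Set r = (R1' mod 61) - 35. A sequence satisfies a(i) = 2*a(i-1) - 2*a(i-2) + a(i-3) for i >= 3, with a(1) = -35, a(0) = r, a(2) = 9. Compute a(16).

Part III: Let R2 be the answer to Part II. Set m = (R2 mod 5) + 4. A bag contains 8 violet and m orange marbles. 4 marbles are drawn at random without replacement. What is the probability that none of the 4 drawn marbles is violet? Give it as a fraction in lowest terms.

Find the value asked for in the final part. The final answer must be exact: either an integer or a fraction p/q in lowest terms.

Part I: total draws C(8,3) = 56; favorable C(4,3) = 4; P = 1/14; answer 1/14
Part II: R1 = 1/14; threaded value p + q = 15; r = -20; a(3) = 2*(9) - 2*(-35) + 1*(-20) = 68; iterating: a(3)=68, a(4)=83, a(5)=39, a(6)=-20, a(7)=-35, a(8)=9, a(9)=68, a(10)=83, a(11)=39, a(12)=-20, a(13)=-35, a(14)=9, a(15)=68, a(16)=83; answer 83
Part III: R2 = 83; m = 7; total draws C(15,4) = 1365; favorable C(7,4) = 35; P = 1/39; answer 1/39

1/39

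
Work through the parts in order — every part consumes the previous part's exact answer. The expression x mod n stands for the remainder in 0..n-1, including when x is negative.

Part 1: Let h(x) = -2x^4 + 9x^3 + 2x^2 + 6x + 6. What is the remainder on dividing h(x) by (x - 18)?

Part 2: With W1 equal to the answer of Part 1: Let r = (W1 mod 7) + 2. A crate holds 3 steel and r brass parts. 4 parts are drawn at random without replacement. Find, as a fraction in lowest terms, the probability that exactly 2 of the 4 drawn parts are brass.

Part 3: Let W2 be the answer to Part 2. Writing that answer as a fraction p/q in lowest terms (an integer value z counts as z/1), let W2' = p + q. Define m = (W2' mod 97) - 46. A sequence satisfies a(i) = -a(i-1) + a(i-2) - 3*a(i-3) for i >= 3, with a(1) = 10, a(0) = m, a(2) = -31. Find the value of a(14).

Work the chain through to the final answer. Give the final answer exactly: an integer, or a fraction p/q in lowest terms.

-454685

Part 1: remainder = value at the root: -2*(18)^4 + 9*(18)^3 + 2*(18)^2 + 6*(18)^1 + 6 = (-209952) + (52488) + (648) + (108) + (6) = -156702; answer -156702
Part 2: W1 = -156702; r = 2; total draws C(5,4) = 5; favorable C(2,2)*C(3,2) = 3; P = 3/5; answer 3/5
Part 3: W2 = 3/5; threaded value p + q = 8; m = -38; a(3) = -1*(-31) + 1*(10) - 3*(-38) = 155; iterating: a(3)=155, a(4)=-216, a(5)=464, a(6)=-1145, a(7)=2257, a(8)=-4794, a(9)=10486, a(10)=-22051, a(11)=46919, a(12)=-100428, a(13)=213500, a(14)=-454685; answer -454685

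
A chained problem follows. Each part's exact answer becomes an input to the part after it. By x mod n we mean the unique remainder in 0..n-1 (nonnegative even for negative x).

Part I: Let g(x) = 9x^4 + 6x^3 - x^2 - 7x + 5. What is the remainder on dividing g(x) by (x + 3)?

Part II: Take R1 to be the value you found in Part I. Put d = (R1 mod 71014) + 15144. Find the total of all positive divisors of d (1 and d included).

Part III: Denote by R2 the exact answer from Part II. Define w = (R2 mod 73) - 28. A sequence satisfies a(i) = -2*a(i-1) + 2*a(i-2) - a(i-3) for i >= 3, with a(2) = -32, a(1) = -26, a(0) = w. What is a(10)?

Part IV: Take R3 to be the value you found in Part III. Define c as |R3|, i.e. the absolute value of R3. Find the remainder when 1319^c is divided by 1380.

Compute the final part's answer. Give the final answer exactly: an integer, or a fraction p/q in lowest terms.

361

Part I: remainder = value at the root: 9*(-3)^4 + 6*(-3)^3 - 1*(-3)^2 - 7*(-3)^1 + 5 = (729) + (-162) + (-9) + (21) + (5) = 584; answer 584
Part II: R1 = 584; d = 15728; 15728 = 2^4 * 983; sigma = (1 + 2 + 4 + 8 + 16) * (1 + 983) = 31 * 984 = 30504; answer 30504
Part III: R2 = 30504; w = 35; a(3) = -2*(-32) + 2*(-26) - 1*(35) = -23; iterating: a(3)=-23, a(4)=8, a(5)=-30, a(6)=99, a(7)=-266, a(8)=760, a(9)=-2151, a(10)=6088; answer 6088
Part IV: R3 = 6088; c = 6088; squarings mod 1380: 1319^1=1319, 1319^2=961, 1319^4=301, 1319^8=901, 1319^16=361, 1319^32=601, 1319^64=1021, 1319^128=541, 1319^256=121, 1319^512=841, 1319^1024=721, 1319^2048=961, 1319^4096=301; 1319^6088 = 1319^8 * 1319^64 * 1319^128 * 1319^256 * 1319^512 * 1319^1024 * 1319^4096 = 361 (mod 1380); answer 361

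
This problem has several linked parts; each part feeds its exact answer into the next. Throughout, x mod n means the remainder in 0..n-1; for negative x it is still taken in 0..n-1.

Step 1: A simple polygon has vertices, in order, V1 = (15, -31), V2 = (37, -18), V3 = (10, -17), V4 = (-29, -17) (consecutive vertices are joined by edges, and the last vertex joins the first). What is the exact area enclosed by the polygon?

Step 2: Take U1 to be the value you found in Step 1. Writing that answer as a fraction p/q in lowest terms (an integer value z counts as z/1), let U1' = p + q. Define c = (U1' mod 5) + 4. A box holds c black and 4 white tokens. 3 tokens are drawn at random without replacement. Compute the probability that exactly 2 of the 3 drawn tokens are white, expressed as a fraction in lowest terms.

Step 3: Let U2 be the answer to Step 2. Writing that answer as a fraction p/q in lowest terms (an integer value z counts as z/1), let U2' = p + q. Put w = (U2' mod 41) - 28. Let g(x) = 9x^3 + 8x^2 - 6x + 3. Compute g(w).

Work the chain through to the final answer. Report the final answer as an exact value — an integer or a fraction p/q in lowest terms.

Step 1: cross terms: (15*-18 - 37*-31)=877, (37*-17 - 10*-18)=-449, (10*-17 - -29*-17)=-663, (-29*-31 - 15*-17)=1154; twice the area = |919| = 919; area = 919/2; answer 919/2
Step 2: U1 = 919/2; threaded value p + q = 921; c = 5; total draws C(9,3) = 84; favorable C(4,2)*C(5,1) = 30; P = 5/14; answer 5/14
Step 3: U2 = 5/14; threaded value p + q = 19; w = -9; 9*(-9)^3 + 8*(-9)^2 - 6*(-9)^1 + 3 = (-6561) + (648) + (54) + (3) = -5856; answer -5856

-5856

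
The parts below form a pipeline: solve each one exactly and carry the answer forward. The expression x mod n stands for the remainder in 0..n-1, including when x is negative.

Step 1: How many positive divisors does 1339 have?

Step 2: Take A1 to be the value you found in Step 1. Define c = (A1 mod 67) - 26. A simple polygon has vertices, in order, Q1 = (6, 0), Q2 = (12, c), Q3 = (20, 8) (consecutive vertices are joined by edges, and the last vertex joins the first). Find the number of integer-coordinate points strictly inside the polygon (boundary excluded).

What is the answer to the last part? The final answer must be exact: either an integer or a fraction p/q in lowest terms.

176

Step 1: 1339 = 13 * 103; number of divisors = (1+1) * (1+1) = 4; answer 4
Step 2: A1 = 4; c = -22; cross terms: (6*-22 - 12*0)=-132, (12*8 - 20*-22)=536, (20*0 - 6*8)=-48; twice the area = |356| = 356; area = 178; boundary points = 2 + 2 + 2 = 6; strictly interior points = area - boundary/2 + 1 = 176; answer 176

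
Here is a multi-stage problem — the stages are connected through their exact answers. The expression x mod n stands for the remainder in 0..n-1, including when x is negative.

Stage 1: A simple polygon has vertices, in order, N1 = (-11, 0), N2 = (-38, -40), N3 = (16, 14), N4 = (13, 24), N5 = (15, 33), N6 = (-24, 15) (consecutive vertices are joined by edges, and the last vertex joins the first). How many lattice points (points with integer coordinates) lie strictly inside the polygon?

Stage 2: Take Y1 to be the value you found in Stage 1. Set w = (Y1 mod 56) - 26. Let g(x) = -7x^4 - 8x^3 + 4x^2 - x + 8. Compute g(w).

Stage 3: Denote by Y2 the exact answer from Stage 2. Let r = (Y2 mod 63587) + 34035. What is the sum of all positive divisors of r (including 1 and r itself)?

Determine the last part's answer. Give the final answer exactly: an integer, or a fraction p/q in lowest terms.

Stage 1: cross terms: (-11*-40 - -38*0)=440, (-38*14 - 16*-40)=108, (16*24 - 13*14)=202, (13*33 - 15*24)=69, (15*15 - -24*33)=1017, (-24*0 - -11*15)=165; twice the area = |2001| = 2001; area = 2001/2; boundary points = 1 + 54 + 1 + 1 + 3 + 1 = 61; strictly interior points = area - boundary/2 + 1 = 971; answer 971
Stage 2: Y1 = 971; w = -7; -7*(-7)^4 - 8*(-7)^3 + 4*(-7)^2 - 1*(-7)^1 + 8 = (-16807) + (2744) + (196) + (7) + (8) = -13852; answer -13852
Stage 3: Y2 = -13852; r = 83770; 83770 = 2 * 5 * 8377; sigma = (1 + 2) * (1 + 5) * (1 + 8377) = 3 * 6 * 8378 = 150804; answer 150804

150804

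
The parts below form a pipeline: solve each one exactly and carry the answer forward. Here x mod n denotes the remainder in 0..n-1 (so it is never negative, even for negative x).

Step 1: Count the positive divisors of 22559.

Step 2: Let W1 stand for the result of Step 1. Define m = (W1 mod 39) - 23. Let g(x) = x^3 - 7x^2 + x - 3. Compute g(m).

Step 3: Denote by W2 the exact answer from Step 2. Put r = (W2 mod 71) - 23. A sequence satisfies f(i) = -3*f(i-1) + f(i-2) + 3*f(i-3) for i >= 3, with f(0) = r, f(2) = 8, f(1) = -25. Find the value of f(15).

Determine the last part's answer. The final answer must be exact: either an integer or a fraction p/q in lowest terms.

Step 1: 22559 = 17 * 1327; number of divisors = (1+1) * (1+1) = 4; answer 4
Step 2: W1 = 4; m = -19; 1*(-19)^3 - 7*(-19)^2 + 1*(-19)^1 - 3 = (-6859) + (-2527) + (-19) + (-3) = -9408; answer -9408
Step 3: W2 = -9408; r = 12; f(3) = -3*(8) + 1*(-25) + 3*(12) = -13; iterating: f(3)=-13, f(4)=-28, f(5)=95, f(6)=-352, f(7)=1067, f(8)=-3268, f(9)=9815, f(10)=-29512, f(11)=88547, f(12)=-265708, f(13)=797135, f(14)=-2391472, f(15)=7174427; answer 7174427

7174427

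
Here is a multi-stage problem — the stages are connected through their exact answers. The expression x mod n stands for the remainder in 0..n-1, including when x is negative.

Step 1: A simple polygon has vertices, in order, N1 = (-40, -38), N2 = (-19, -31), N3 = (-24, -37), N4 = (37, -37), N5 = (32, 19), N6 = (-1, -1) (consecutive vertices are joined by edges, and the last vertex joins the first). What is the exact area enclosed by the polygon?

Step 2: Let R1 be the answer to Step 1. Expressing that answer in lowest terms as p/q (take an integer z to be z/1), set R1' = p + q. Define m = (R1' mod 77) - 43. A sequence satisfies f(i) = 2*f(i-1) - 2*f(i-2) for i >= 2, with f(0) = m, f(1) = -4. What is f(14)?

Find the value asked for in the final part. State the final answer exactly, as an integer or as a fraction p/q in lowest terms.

Step 1: cross terms: (-40*-31 - -19*-38)=518, (-19*-37 - -24*-31)=-41, (-24*-37 - 37*-37)=2257, (37*19 - 32*-37)=1887, (32*-1 - -1*19)=-13, (-1*-38 - -40*-1)=-2; twice the area = |4606| = 4606; area = 2303; answer 2303
Step 2: R1 = 2303; threaded value p + q = 2304; m = 28; f(2) = 2*(-4) - 2*(28) = -64; iterating: f(2)=-64, f(3)=-120, f(4)=-112, f(5)=16, f(6)=256, f(7)=480, f(8)=448, f(9)=-64, f(10)=-1024, f(11)=-1920, f(12)=-1792, f(13)=256, f(14)=4096; answer 4096

4096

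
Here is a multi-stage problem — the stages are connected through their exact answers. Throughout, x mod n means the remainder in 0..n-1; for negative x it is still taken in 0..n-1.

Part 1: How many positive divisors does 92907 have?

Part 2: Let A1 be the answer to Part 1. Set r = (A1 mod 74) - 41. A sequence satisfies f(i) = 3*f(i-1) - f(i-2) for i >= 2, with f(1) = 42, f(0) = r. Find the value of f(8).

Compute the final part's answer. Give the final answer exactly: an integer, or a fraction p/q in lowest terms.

Part 1: 92907 = 3^4 * 31 * 37; number of divisors = (4+1) * (1+1) * (1+1) = 20; answer 20
Part 2: A1 = 20; r = -21; f(2) = 3*(42) - 1*(-21) = 147; iterating: f(2)=147, f(3)=399, f(4)=1050, f(5)=2751, f(6)=7203, f(7)=18858, f(8)=49371; answer 49371

49371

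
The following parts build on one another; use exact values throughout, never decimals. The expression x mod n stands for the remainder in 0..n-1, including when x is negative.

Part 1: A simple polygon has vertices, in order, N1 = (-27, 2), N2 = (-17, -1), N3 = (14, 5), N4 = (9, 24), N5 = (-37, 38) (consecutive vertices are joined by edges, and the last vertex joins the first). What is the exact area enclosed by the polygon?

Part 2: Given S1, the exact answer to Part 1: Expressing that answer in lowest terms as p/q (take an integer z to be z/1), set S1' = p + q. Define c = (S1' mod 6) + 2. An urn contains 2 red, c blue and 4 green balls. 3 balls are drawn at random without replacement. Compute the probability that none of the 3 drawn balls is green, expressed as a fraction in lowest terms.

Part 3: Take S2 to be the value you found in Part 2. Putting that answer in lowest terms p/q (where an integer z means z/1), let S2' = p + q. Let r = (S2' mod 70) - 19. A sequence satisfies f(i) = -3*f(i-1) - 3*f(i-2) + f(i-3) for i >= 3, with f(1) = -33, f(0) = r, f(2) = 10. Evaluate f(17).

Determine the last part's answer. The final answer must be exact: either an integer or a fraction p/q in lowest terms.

Part 1: cross terms: (-27*-1 - -17*2)=61, (-17*5 - 14*-1)=-71, (14*24 - 9*5)=291, (9*38 - -37*24)=1230, (-37*2 - -27*38)=952; twice the area = |2463| = 2463; area = 2463/2; answer 2463/2
Part 2: S1 = 2463/2; threaded value p + q = 2465; c = 7; total draws C(13,3) = 286; favorable C(9,3) = 84; P = 42/143; answer 42/143
Part 3: S2 = 42/143; threaded value p + q = 185; r = 26; f(3) = -3*(10) - 3*(-33) + 1*(26) = 95; iterating: f(3)=95, f(4)=-348, f(5)=769, f(6)=-1168, f(7)=849, f(8)=1726, f(9)=-8893, f(10)=22350, f(11)=-38645, f(12)=39992, f(13)=18309, f(14)=-213548, f(15)=625709, f(16)=-1218174, f(17)=1563847; answer 1563847

1563847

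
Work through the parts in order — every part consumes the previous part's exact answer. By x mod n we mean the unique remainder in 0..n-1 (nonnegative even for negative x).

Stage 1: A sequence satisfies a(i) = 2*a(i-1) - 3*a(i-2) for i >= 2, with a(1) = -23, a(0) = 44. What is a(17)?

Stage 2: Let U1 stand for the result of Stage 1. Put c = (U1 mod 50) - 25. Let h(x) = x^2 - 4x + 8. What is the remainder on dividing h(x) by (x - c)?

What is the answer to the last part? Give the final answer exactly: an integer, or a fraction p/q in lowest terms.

148

Stage 1: a(2) = 2*(-23) - 3*(44) = -178; iterating: a(2)=-178, a(3)=-287, a(4)=-40, a(5)=781, a(6)=1682, a(7)=1021, a(8)=-3004, a(9)=-9071, a(10)=-9130, a(11)=8953, a(12)=45296, a(13)=63733, a(14)=-8422, a(15)=-208043, a(16)=-390820, a(17)=-157511; answer -157511
Stage 2: U1 = -157511; c = 14; remainder = value at the root: 1*(14)^2 - 4*(14)^1 + 8 = (196) + (-56) + (8) = 148; answer 148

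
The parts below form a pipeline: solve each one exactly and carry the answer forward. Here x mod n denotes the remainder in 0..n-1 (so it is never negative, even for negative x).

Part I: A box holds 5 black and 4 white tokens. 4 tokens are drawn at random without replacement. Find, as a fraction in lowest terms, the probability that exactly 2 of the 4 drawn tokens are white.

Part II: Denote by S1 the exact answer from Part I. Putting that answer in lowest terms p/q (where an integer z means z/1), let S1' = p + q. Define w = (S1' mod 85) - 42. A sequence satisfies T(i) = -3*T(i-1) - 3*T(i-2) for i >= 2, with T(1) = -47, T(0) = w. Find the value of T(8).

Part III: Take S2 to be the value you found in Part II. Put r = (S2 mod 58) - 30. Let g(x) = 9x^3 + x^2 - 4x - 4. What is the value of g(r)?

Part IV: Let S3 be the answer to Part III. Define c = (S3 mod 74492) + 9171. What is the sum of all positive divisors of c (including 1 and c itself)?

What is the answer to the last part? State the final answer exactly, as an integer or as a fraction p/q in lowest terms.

Part I: total draws C(9,4) = 126; favorable C(4,2)*C(5,2) = 60; P = 10/21; answer 10/21
Part II: S1 = 10/21; threaded value p + q = 31; w = -11; T(2) = -3*(-47) - 3*(-11) = 174; iterating: T(2)=174, T(3)=-381, T(4)=621, T(5)=-720, T(6)=297, T(7)=1269, T(8)=-4698; answer -4698
Part III: S2 = -4698; r = -30; 9*(-30)^3 + 1*(-30)^2 - 4*(-30)^1 - 4 = (-243000) + (900) + (120) + (-4) = -241984; answer -241984
Part IV: S3 = -241984; c = 65155; 65155 = 5 * 83 * 157; sigma = (1 + 5) * (1 + 83) * (1 + 157) = 6 * 84 * 158 = 79632; answer 79632

79632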